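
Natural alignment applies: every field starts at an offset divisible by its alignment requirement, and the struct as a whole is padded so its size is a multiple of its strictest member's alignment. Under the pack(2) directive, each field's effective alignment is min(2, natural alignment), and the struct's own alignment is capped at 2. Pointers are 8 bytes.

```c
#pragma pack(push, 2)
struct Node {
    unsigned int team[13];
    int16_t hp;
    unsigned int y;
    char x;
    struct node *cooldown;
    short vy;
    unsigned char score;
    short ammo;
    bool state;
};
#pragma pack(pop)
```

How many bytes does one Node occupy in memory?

76 bytes

team at 0 (size 52, align 2) → ends 52
hp at 52 (size 2, align 2) → ends 54
y at 54 (size 4, align 2) → ends 58
x at 58 (size 1, align 1) → ends 59
pad 1 to align 2 for cooldown
cooldown at 60 (size 8, align 2) → ends 68
vy at 68 (size 2, align 2) → ends 70
score at 70 (size 1, align 1) → ends 71
pad 1 to align 2 for ammo
ammo at 72 (size 2, align 2) → ends 74
state at 74 (size 1, align 1) → ends 75
tail pad 1 to reach multiple of 2
total 76 bytes, alignment 2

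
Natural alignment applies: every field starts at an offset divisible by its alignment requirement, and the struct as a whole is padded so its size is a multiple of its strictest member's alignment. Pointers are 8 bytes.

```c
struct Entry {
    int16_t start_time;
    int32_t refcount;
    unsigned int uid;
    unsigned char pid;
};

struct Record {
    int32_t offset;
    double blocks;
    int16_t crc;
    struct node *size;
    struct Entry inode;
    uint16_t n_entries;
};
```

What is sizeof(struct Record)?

56

Entry: 0..2  start_time  (2B, 2-aligned); 2..4  -- padding (2B); 4..8  refcount  (4B, 4-aligned); 8..12  uid  (4B, 4-aligned); 12..13  pid  (1B, 1-aligned); 13..16  -- tail padding (3B); sizeof = 16, alignof = 4
0..4  offset  (4B, 4-aligned)
4..8  -- padding (4B)
8..16  blocks  (8B, 8-aligned)
16..18  crc  (2B, 2-aligned)
18..24  -- padding (6B)
24..32  size  (8B, 8-aligned)
32..48  inode  (16B, 4-aligned)
48..50  n_entries  (2B, 2-aligned)
50..56  -- tail padding (6B)
sizeof = 56, alignof = 8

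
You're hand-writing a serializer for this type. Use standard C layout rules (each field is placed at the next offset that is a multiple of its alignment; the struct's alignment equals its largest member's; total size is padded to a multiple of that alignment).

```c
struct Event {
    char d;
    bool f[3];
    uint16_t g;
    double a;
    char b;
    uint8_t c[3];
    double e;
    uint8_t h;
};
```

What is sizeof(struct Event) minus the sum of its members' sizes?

13

d at 0 (size 1, align 1) → ends 1
f at 1 (size 3, align 1) → ends 4
g at 4 (size 2, align 2) → ends 6
pad 2 to align 8 for a
a at 8 (size 8, align 8) → ends 16
b at 16 (size 1, align 1) → ends 17
c at 17 (size 3, align 1) → ends 20
pad 4 to align 8 for e
e at 24 (size 8, align 8) → ends 32
h at 32 (size 1, align 1) → ends 33
tail pad 7 to reach multiple of 8
total 40 bytes, alignment 8
data bytes 27, size 40 → padding 13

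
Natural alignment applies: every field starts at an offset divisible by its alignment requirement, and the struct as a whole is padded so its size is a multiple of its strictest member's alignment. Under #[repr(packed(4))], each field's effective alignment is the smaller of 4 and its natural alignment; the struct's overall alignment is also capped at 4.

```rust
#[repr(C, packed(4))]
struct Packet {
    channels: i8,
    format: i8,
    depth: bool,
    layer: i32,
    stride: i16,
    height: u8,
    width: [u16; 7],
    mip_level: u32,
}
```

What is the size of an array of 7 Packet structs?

0..1  channels  (1B, 1-aligned)
1..2  format  (1B, 1-aligned)
2..3  depth  (1B, 1-aligned)
3..4  -- padding (1B)
4..8  layer  (4B, 4-aligned)
8..10  stride  (2B, 2-aligned)
10..11  height  (1B, 1-aligned)
11..12  -- padding (1B)
12..26  width  (14B, 2-aligned)
26..28  -- padding (2B)
28..32  mip_level  (4B, 4-aligned)
sizeof = 32, alignof = 4
array of 7: 7 × 32 = 224

224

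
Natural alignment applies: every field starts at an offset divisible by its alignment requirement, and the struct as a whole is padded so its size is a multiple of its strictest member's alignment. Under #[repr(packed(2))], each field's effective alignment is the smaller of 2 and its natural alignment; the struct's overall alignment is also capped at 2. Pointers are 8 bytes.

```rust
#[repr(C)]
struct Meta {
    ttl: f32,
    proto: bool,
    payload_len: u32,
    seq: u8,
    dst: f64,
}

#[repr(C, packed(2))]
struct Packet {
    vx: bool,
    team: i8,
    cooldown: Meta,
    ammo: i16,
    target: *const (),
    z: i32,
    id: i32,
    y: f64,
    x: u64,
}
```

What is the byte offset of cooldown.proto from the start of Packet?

Meta: @0: ttl [4B, align 4] → 4; @4: proto [1B, align 1] → 5; +3 pad (align 4); @8: payload_len [4B, align 4] → 12; @12: seq [1B, align 1] → 13; +3 pad (align 8); @16: dst [8B, align 8] → 24; size 24, align 8
@0: vx [1B, align 1] → 1
@1: team [1B, align 1] → 2
@2: cooldown [24B, align 2] → 26
within Meta: proto at 4
2 + 4 = 6

6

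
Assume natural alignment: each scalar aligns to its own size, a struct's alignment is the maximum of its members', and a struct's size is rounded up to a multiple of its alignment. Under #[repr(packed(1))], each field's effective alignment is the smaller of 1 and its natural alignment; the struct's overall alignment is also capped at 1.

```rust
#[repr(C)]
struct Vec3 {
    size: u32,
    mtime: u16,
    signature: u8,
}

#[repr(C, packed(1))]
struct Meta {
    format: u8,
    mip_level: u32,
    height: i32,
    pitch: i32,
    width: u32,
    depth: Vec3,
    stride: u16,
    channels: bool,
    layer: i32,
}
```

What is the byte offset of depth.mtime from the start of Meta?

21

Vec3: @0: size [4B, align 4] → 4; @4: mtime [2B, align 2] → 6; @6: signature [1B, align 1] → 7; +1 tail pad (align 4); size 8, align 4
@0: format [1B, align 1] → 1
@1: mip_level [4B, align 1] → 5
@5: height [4B, align 1] → 9
@9: pitch [4B, align 1] → 13
@13: width [4B, align 1] → 17
@17: depth [8B, align 1] → 25
within Vec3: mtime at 4
17 + 4 = 21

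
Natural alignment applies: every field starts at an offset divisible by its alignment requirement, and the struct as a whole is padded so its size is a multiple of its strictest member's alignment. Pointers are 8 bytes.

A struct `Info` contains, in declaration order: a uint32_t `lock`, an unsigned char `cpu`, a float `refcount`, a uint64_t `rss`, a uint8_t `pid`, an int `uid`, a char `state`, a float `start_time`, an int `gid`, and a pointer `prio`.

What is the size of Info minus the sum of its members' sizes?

0..4  lock  (4B, 4-aligned)
4..5  cpu  (1B, 1-aligned)
5..8  -- padding (3B)
8..12  refcount  (4B, 4-aligned)
12..16  -- padding (4B)
16..24  rss  (8B, 8-aligned)
24..25  pid  (1B, 1-aligned)
25..28  -- padding (3B)
28..32  uid  (4B, 4-aligned)
32..33  state  (1B, 1-aligned)
33..36  -- padding (3B)
36..40  start_time  (4B, 4-aligned)
40..44  gid  (4B, 4-aligned)
44..48  -- padding (4B)
48..56  prio  (8B, 8-aligned)
sizeof = 56, alignof = 8
data bytes 39, size 56 → padding 17

17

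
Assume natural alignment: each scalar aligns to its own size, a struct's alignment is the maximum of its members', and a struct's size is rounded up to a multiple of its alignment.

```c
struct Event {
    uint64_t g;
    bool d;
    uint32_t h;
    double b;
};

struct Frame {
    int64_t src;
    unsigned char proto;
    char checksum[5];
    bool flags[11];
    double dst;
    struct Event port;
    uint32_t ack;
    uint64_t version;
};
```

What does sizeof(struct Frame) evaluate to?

Event: 0..8  g  (8B, 8-aligned); 8..9  d  (1B, 1-aligned); 9..12  -- padding (3B); 12..16  h  (4B, 4-aligned); 16..24  b  (8B, 8-aligned); sizeof = 24, alignof = 8
0..8  src  (8B, 8-aligned)
8..9  proto  (1B, 1-aligned)
9..14  checksum  (5B, 1-aligned)
14..25  flags  (11B, 1-aligned)
25..32  -- padding (7B)
32..40  dst  (8B, 8-aligned)
40..64  port  (24B, 8-aligned)
64..68  ack  (4B, 4-aligned)
68..72  -- padding (4B)
72..80  version  (8B, 8-aligned)
sizeof = 80, alignof = 8

80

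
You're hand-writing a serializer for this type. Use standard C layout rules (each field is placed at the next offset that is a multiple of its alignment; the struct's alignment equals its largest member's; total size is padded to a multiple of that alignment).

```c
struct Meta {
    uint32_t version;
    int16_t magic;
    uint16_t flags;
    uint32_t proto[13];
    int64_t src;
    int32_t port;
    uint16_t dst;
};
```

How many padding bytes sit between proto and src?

4

0..4  version  (4B, 4-aligned)
4..6  magic  (2B, 2-aligned)
6..8  flags  (2B, 2-aligned)
8..60  proto  (52B, 4-aligned)
60..64  -- padding (4B)
64..72  src  (8B, 8-aligned)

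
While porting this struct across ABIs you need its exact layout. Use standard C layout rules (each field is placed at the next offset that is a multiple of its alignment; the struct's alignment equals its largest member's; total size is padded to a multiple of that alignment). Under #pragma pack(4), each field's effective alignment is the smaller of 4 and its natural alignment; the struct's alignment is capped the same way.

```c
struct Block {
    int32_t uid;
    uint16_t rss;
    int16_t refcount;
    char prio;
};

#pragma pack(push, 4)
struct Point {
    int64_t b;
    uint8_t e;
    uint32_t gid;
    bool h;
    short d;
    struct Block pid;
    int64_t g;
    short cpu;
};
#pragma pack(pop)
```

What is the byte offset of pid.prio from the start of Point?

28

Block: 0..4  uid  (4B, 4-aligned); 4..6  rss  (2B, 2-aligned); 6..8  refcount  (2B, 2-aligned); 8..9  prio  (1B, 1-aligned); 9..12  -- tail padding (3B); sizeof = 12, alignof = 4
0..8  b  (8B, 4-aligned)
8..9  e  (1B, 1-aligned)
9..12  -- padding (3B)
12..16  gid  (4B, 4-aligned)
16..17  h  (1B, 1-aligned)
17..18  -- padding (1B)
18..20  d  (2B, 2-aligned)
20..32  pid  (12B, 4-aligned)
within Block: prio at 8
20 + 8 = 28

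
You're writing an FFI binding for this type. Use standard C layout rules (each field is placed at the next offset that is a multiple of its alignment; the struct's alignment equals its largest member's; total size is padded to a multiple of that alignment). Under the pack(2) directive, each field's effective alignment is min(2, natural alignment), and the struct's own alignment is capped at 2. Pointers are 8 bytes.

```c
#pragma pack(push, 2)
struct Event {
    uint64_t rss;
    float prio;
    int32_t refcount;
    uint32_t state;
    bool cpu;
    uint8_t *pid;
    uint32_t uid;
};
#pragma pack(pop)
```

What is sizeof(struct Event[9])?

@0: rss [8B, align 2] → 8
@8: prio [4B, align 2] → 12
@12: refcount [4B, align 2] → 16
@16: state [4B, align 2] → 20
@20: cpu [1B, align 1] → 21
+1 pad (align 2)
@22: pid [8B, align 2] → 30
@30: uid [4B, align 2] → 34
size 34, align 2
array of 9: 9 × 34 = 306

306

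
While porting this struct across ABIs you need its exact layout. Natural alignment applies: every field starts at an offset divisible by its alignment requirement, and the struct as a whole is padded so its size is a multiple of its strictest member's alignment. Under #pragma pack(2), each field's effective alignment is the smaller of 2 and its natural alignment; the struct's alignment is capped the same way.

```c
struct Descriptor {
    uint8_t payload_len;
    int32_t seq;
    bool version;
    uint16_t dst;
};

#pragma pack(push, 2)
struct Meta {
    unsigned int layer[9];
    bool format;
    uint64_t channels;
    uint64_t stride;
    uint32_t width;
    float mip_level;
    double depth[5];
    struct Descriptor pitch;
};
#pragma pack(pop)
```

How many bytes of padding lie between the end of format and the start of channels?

1

Descriptor: payload_len at 0 (size 1, align 1) → ends 1; pad 3 to align 4 for seq; seq at 4 (size 4, align 4) → ends 8; version at 8 (size 1, align 1) → ends 9; pad 1 to align 2 for dst; dst at 10 (size 2, align 2) → ends 12; total 12 bytes, alignment 4
layer at 0 (size 36, align 2) → ends 36
format at 36 (size 1, align 1) → ends 37
pad 1 to align 2 for channels
channels at 38 (size 8, align 2) → ends 46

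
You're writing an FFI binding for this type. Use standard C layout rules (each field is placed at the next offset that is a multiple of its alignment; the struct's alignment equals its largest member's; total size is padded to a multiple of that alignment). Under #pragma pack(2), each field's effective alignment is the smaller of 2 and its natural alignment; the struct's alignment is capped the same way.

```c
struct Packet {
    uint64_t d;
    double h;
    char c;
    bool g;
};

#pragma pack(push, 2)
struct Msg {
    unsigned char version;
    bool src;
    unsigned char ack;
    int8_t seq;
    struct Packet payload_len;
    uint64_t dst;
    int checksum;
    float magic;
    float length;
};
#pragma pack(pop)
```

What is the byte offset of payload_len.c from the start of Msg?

Packet: 0..8  d  (8B, 8-aligned); 8..16  h  (8B, 8-aligned); 16..17  c  (1B, 1-aligned); 17..18  g  (1B, 1-aligned); 18..24  -- tail padding (6B); sizeof = 24, alignof = 8
0..1  version  (1B, 1-aligned)
1..2  src  (1B, 1-aligned)
2..3  ack  (1B, 1-aligned)
3..4  seq  (1B, 1-aligned)
4..28  payload_len  (24B, 2-aligned)
within Packet: c at 16
4 + 16 = 20

20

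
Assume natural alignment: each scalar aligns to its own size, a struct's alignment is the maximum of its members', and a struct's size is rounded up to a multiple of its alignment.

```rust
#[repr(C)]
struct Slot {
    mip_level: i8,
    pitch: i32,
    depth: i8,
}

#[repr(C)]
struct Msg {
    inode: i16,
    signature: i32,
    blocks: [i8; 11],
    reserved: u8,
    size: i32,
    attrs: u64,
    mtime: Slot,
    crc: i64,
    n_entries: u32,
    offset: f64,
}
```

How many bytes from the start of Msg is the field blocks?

8

Slot: 0..1  mip_level  (1B, 1-aligned); 1..4  -- padding (3B); 4..8  pitch  (4B, 4-aligned); 8..9  depth  (1B, 1-aligned); 9..12  -- tail padding (3B); sizeof = 12, alignof = 4
0..2  inode  (2B, 2-aligned)
2..4  -- padding (2B)
4..8  signature  (4B, 4-aligned)
8..19  blocks  (11B, 1-aligned)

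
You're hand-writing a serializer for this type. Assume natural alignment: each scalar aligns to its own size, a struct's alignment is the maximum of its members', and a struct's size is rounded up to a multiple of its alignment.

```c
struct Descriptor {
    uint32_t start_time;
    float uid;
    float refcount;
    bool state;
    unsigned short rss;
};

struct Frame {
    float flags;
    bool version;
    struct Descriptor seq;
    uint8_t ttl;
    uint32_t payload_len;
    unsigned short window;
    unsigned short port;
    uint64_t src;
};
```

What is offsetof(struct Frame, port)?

34

Descriptor: start_time at 0 (size 4, align 4) → ends 4; uid at 4 (size 4, align 4) → ends 8; refcount at 8 (size 4, align 4) → ends 12; state at 12 (size 1, align 1) → ends 13; pad 1 to align 2 for rss; rss at 14 (size 2, align 2) → ends 16; total 16 bytes, alignment 4
flags at 0 (size 4, align 4) → ends 4
version at 4 (size 1, align 1) → ends 5
pad 3 to align 4 for seq
seq at 8 (size 16, align 4) → ends 24
ttl at 24 (size 1, align 1) → ends 25
pad 3 to align 4 for payload_len
payload_len at 28 (size 4, align 4) → ends 32
window at 32 (size 2, align 2) → ends 34
port at 34 (size 2, align 2) → ends 36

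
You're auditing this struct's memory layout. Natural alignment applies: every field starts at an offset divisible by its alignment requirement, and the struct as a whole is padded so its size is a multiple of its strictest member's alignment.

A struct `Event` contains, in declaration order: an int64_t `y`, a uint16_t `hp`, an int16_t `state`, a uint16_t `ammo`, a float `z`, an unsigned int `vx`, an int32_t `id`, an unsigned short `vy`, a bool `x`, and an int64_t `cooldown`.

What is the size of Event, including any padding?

@0: y [8B, align 8] → 8
@8: hp [2B, align 2] → 10
@10: state [2B, align 2] → 12
@12: ammo [2B, align 2] → 14
+2 pad (align 4)
@16: z [4B, align 4] → 20
@20: vx [4B, align 4] → 24
@24: id [4B, align 4] → 28
@28: vy [2B, align 2] → 30
@30: x [1B, align 1] → 31
+1 pad (align 8)
@32: cooldown [8B, align 8] → 40
size 40, align 8

40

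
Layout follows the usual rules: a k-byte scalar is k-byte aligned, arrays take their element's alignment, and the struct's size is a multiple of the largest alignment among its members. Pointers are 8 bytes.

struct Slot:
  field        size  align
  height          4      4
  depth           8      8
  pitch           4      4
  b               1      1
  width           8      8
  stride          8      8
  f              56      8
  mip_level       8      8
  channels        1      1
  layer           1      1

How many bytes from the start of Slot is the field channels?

0..4  height  (4B, 4-aligned)
4..8  -- padding (4B)
8..16  depth  (8B, 8-aligned)
16..20  pitch  (4B, 4-aligned)
20..21  b  (1B, 1-aligned)
21..24  -- padding (3B)
24..32  width  (8B, 8-aligned)
32..40  stride  (8B, 8-aligned)
40..96  f  (56B, 8-aligned)
96..104  mip_level  (8B, 8-aligned)
104..105  channels  (1B, 1-aligned)

104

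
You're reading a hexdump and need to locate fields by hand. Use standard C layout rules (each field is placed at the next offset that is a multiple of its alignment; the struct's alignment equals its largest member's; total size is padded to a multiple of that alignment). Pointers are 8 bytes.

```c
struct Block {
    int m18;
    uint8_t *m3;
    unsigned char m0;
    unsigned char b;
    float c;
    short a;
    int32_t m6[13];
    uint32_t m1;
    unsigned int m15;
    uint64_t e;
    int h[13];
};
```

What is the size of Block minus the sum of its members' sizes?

12

0..4  m18  (4B, 4-aligned)
4..8  -- padding (4B)
8..16  m3  (8B, 8-aligned)
16..17  m0  (1B, 1-aligned)
17..18  b  (1B, 1-aligned)
18..20  -- padding (2B)
20..24  c  (4B, 4-aligned)
24..26  a  (2B, 2-aligned)
26..28  -- padding (2B)
28..80  m6  (52B, 4-aligned)
80..84  m1  (4B, 4-aligned)
84..88  m15  (4B, 4-aligned)
88..96  e  (8B, 8-aligned)
96..148  h  (52B, 4-aligned)
148..152  -- tail padding (4B)
sizeof = 152, alignof = 8
data bytes 140, size 152 → padding 12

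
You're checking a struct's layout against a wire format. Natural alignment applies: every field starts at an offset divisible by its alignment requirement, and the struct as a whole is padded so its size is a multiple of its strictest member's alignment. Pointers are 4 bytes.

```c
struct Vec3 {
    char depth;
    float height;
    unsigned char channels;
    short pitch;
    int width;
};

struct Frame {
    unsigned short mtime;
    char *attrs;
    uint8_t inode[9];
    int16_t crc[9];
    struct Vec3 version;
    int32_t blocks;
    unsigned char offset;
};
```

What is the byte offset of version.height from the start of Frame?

40

Vec3: depth at 0 (size 1, align 1) → ends 1; pad 3 to align 4 for height; height at 4 (size 4, align 4) → ends 8; channels at 8 (size 1, align 1) → ends 9; pad 1 to align 2 for pitch; pitch at 10 (size 2, align 2) → ends 12; width at 12 (size 4, align 4) → ends 16; total 16 bytes, alignment 4
mtime at 0 (size 2, align 2) → ends 2
pad 2 to align 4 for attrs
attrs at 4 (size 4, align 4) → ends 8
inode at 8 (size 9, align 1) → ends 17
pad 1 to align 2 for crc
crc at 18 (size 18, align 2) → ends 36
version at 36 (size 16, align 4) → ends 52
within Vec3: height at 4
36 + 4 = 40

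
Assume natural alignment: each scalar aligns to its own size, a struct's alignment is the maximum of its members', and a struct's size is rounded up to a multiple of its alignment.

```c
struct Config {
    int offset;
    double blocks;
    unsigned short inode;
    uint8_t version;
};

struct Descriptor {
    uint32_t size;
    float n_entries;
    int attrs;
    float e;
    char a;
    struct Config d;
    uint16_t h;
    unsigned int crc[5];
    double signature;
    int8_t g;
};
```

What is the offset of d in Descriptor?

Config: @0: offset [4B, align 4] → 4; +4 pad (align 8); @8: blocks [8B, align 8] → 16; @16: inode [2B, align 2] → 18; @18: version [1B, align 1] → 19; +5 tail pad (align 8); size 24, align 8
@0: size [4B, align 4] → 4
@4: n_entries [4B, align 4] → 8
@8: attrs [4B, align 4] → 12
@12: e [4B, align 4] → 16
@16: a [1B, align 1] → 17
+7 pad (align 8)
@24: d [24B, align 8] → 48

24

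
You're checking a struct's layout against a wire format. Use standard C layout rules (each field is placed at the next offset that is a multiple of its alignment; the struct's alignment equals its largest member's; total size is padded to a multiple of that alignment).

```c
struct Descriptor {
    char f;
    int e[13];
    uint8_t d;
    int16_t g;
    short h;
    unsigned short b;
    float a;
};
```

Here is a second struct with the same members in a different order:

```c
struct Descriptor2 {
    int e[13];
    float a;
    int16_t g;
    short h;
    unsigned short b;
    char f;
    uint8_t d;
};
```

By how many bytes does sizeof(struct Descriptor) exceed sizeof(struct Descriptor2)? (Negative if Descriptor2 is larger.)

f at 0 (size 1, align 1) → ends 1
pad 3 to align 4 for e
e at 4 (size 52, align 4) → ends 56
d at 56 (size 1, align 1) → ends 57
pad 1 to align 2 for g
g at 58 (size 2, align 2) → ends 60
h at 60 (size 2, align 2) → ends 62
b at 62 (size 2, align 2) → ends 64
a at 64 (size 4, align 4) → ends 68
total 68 bytes, alignment 4
— Descriptor2 —
e at 0 (size 52, align 4) → ends 52
a at 52 (size 4, align 4) → ends 56
g at 56 (size 2, align 2) → ends 58
h at 58 (size 2, align 2) → ends 60
b at 60 (size 2, align 2) → ends 62
f at 62 (size 1, align 1) → ends 63
d at 63 (size 1, align 1) → ends 64
total 64 bytes, alignment 4
68 − 64 = 4

4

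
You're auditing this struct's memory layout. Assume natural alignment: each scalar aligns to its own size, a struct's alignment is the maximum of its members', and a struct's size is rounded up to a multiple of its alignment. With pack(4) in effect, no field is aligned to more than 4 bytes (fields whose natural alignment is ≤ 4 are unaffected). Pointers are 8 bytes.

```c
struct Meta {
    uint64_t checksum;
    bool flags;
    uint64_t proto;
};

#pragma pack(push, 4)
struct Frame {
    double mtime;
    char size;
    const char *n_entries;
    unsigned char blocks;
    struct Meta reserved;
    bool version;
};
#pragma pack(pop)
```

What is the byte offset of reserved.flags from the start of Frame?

32

Meta: @0: checksum [8B, align 8] → 8; @8: flags [1B, align 1] → 9; +7 pad (align 8); @16: proto [8B, align 8] → 24; size 24, align 8
@0: mtime [8B, align 4] → 8
@8: size [1B, align 1] → 9
+3 pad (align 4)
@12: n_entries [8B, align 4] → 20
@20: blocks [1B, align 1] → 21
+3 pad (align 4)
@24: reserved [24B, align 4] → 48
within Meta: flags at 8
24 + 8 = 32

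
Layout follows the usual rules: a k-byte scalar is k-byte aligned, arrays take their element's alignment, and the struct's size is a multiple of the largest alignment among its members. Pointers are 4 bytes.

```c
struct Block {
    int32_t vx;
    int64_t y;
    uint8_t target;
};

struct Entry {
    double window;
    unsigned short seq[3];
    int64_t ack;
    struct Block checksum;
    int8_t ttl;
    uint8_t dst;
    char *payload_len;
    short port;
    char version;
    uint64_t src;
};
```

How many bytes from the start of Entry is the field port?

Block: 0..4  vx  (4B, 4-aligned); 4..8  -- padding (4B); 8..16  y  (8B, 8-aligned); 16..17  target  (1B, 1-aligned); 17..24  -- tail padding (7B); sizeof = 24, alignof = 8
0..8  window  (8B, 8-aligned)
8..14  seq  (6B, 2-aligned)
14..16  -- padding (2B)
16..24  ack  (8B, 8-aligned)
24..48  checksum  (24B, 8-aligned)
48..49  ttl  (1B, 1-aligned)
49..50  dst  (1B, 1-aligned)
50..52  -- padding (2B)
52..56  payload_len  (4B, 4-aligned)
56..58  port  (2B, 2-aligned)

56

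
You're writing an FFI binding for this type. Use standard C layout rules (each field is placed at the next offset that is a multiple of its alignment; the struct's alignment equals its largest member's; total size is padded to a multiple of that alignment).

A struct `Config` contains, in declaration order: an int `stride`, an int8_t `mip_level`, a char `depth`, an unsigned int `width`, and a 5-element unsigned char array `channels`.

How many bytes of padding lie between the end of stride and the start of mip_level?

0

0..4  stride  (4B, 4-aligned)
4..5  mip_level  (1B, 1-aligned)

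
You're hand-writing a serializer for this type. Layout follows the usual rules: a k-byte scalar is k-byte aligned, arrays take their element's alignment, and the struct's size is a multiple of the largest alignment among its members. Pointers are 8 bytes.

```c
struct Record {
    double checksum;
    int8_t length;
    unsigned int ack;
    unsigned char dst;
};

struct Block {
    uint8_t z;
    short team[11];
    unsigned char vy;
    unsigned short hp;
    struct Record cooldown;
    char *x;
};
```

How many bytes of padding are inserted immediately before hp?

Record: 0..8  checksum  (8B, 8-aligned); 8..9  length  (1B, 1-aligned); 9..12  -- padding (3B); 12..16  ack  (4B, 4-aligned); 16..17  dst  (1B, 1-aligned); 17..24  -- tail padding (7B); sizeof = 24, alignof = 8
0..1  z  (1B, 1-aligned)
1..2  -- padding (1B)
2..24  team  (22B, 2-aligned)
24..25  vy  (1B, 1-aligned)
25..26  -- padding (1B)
26..28  hp  (2B, 2-aligned)

1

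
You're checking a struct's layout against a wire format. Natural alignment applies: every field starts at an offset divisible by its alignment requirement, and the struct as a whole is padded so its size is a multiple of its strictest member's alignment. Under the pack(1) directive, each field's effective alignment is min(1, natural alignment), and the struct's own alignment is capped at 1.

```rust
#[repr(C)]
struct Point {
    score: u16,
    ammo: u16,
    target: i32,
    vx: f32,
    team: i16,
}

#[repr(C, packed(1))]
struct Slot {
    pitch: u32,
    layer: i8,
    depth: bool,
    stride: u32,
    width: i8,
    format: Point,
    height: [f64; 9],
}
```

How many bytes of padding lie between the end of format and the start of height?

0

Point: score at 0 (size 2, align 2) → ends 2; ammo at 2 (size 2, align 2) → ends 4; target at 4 (size 4, align 4) → ends 8; vx at 8 (size 4, align 4) → ends 12; team at 12 (size 2, align 2) → ends 14; tail pad 2 to reach multiple of 4; total 16 bytes, alignment 4
pitch at 0 (size 4, align 1) → ends 4
layer at 4 (size 1, align 1) → ends 5
depth at 5 (size 1, align 1) → ends 6
stride at 6 (size 4, align 1) → ends 10
width at 10 (size 1, align 1) → ends 11
format at 11 (size 16, align 1) → ends 27
height at 27 (size 72, align 1) → ends 99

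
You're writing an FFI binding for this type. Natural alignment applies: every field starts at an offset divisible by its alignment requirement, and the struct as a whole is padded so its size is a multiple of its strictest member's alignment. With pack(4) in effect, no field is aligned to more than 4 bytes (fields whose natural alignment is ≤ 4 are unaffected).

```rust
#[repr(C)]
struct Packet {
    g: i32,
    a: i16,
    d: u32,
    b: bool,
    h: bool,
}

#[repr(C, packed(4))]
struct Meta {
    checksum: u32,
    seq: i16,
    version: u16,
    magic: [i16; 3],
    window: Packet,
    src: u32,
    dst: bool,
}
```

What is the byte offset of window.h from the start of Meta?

Packet: @0: g [4B, align 4] → 4; @4: a [2B, align 2] → 6; +2 pad (align 4); @8: d [4B, align 4] → 12; @12: b [1B, align 1] → 13; @13: h [1B, align 1] → 14; +2 tail pad (align 4); size 16, align 4
@0: checksum [4B, align 4] → 4
@4: seq [2B, align 2] → 6
@6: version [2B, align 2] → 8
@8: magic [6B, align 2] → 14
+2 pad (align 4)
@16: window [16B, align 4] → 32
within Packet: h at 13
16 + 13 = 29

29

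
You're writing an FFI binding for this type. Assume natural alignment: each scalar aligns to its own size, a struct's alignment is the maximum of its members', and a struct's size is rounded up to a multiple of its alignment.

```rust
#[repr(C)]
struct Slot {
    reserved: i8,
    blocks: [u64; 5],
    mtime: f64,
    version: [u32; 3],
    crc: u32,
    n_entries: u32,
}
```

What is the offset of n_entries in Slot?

72

0..1  reserved  (1B, 1-aligned)
1..8  -- padding (7B)
8..48  blocks  (40B, 8-aligned)
48..56  mtime  (8B, 8-aligned)
56..68  version  (12B, 4-aligned)
68..72  crc  (4B, 4-aligned)
72..76  n_entries  (4B, 4-aligned)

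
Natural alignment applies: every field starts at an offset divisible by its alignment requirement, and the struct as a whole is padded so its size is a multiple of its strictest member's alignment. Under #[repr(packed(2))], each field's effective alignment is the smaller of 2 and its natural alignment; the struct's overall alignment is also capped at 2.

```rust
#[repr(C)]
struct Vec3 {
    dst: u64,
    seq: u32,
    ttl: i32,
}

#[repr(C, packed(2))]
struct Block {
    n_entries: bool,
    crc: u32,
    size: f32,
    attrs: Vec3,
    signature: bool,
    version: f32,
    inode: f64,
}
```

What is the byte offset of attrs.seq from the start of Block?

Vec3: 0..8  dst  (8B, 8-aligned); 8..12  seq  (4B, 4-aligned); 12..16  ttl  (4B, 4-aligned); sizeof = 16, alignof = 8
0..1  n_entries  (1B, 1-aligned)
1..2  -- padding (1B)
2..6  crc  (4B, 2-aligned)
6..10  size  (4B, 2-aligned)
10..26  attrs  (16B, 2-aligned)
within Vec3: seq at 8
10 + 8 = 18

18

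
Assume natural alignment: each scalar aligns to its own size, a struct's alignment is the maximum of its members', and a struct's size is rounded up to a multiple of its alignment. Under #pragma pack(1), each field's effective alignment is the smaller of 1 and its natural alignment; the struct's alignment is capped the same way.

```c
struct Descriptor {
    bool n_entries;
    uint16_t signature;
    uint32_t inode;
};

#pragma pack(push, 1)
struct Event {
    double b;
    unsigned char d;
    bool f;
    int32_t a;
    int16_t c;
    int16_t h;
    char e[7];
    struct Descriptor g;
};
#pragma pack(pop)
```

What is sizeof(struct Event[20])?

660

Descriptor: n_entries at 0 (size 1, align 1) → ends 1; pad 1 to align 2 for signature; signature at 2 (size 2, align 2) → ends 4; inode at 4 (size 4, align 4) → ends 8; total 8 bytes, alignment 4
b at 0 (size 8, align 1) → ends 8
d at 8 (size 1, align 1) → ends 9
f at 9 (size 1, align 1) → ends 10
a at 10 (size 4, align 1) → ends 14
c at 14 (size 2, align 1) → ends 16
h at 16 (size 2, align 1) → ends 18
e at 18 (size 7, align 1) → ends 25
g at 25 (size 8, align 1) → ends 33
total 33 bytes, alignment 1
array of 20: 20 × 33 = 660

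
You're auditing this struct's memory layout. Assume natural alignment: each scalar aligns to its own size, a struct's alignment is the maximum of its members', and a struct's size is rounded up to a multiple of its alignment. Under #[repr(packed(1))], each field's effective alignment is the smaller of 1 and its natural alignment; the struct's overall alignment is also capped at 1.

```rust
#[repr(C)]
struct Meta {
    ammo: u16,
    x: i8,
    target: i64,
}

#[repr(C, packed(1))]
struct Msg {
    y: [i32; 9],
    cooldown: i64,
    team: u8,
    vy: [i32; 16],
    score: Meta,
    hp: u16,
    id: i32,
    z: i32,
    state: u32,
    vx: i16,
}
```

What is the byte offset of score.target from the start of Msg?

Meta: ammo at 0 (size 2, align 2) → ends 2; x at 2 (size 1, align 1) → ends 3; pad 5 to align 8 for target; target at 8 (size 8, align 8) → ends 16; total 16 bytes, alignment 8
y at 0 (size 36, align 1) → ends 36
cooldown at 36 (size 8, align 1) → ends 44
team at 44 (size 1, align 1) → ends 45
vy at 45 (size 64, align 1) → ends 109
score at 109 (size 16, align 1) → ends 125
within Meta: target at 8
109 + 8 = 117

117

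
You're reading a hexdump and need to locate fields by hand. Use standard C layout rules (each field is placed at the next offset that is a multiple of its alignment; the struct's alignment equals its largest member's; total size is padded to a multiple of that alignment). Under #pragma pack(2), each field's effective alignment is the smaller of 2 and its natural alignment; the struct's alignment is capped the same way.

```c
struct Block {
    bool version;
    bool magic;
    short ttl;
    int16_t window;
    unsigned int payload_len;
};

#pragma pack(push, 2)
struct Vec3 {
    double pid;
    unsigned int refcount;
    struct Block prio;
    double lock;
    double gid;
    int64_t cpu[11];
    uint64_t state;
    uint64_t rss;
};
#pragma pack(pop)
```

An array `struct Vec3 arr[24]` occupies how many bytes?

Block: @0: version [1B, align 1] → 1; @1: magic [1B, align 1] → 2; @2: ttl [2B, align 2] → 4; @4: window [2B, align 2] → 6; +2 pad (align 4); @8: payload_len [4B, align 4] → 12; size 12, align 4
@0: pid [8B, align 2] → 8
@8: refcount [4B, align 2] → 12
@12: prio [12B, align 2] → 24
@24: lock [8B, align 2] → 32
@32: gid [8B, align 2] → 40
@40: cpu [88B, align 2] → 128
@128: state [8B, align 2] → 136
@136: rss [8B, align 2] → 144
size 144, align 2
array of 24: 24 × 144 = 3456

3456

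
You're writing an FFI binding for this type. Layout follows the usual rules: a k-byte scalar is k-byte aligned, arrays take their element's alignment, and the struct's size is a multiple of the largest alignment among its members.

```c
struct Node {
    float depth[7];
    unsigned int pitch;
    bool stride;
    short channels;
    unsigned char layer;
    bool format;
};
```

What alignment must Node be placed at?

4

member alignments: depth=4, pitch=4, stride=1, channels=2, layer=1, format=1
max = 4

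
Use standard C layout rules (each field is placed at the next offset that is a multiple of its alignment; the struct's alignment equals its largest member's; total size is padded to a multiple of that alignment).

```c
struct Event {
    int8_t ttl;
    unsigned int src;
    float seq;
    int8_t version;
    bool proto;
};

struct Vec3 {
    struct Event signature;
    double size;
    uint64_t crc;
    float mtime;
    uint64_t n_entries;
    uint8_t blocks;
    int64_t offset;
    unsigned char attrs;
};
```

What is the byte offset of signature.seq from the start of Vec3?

Event: 0..1  ttl  (1B, 1-aligned); 1..4  -- padding (3B); 4..8  src  (4B, 4-aligned); 8..12  seq  (4B, 4-aligned); 12..13  version  (1B, 1-aligned); 13..14  proto  (1B, 1-aligned); 14..16  -- tail padding (2B); sizeof = 16, alignof = 4
0..16  signature  (16B, 4-aligned)
within Event: seq at 8
0 + 8 = 8

8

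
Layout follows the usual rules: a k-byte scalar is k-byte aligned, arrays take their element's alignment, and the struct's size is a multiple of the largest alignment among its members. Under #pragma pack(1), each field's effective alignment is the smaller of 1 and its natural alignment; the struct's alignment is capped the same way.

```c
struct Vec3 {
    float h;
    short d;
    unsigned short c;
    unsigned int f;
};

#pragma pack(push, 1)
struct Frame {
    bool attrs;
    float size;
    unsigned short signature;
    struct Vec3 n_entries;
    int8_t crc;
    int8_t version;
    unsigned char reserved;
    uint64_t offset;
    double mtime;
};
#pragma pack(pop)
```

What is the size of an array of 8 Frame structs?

304

Vec3: h at 0 (size 4, align 4) → ends 4; d at 4 (size 2, align 2) → ends 6; c at 6 (size 2, align 2) → ends 8; f at 8 (size 4, align 4) → ends 12; total 12 bytes, alignment 4
attrs at 0 (size 1, align 1) → ends 1
size at 1 (size 4, align 1) → ends 5
signature at 5 (size 2, align 1) → ends 7
n_entries at 7 (size 12, align 1) → ends 19
crc at 19 (size 1, align 1) → ends 20
version at 20 (size 1, align 1) → ends 21
reserved at 21 (size 1, align 1) → ends 22
offset at 22 (size 8, align 1) → ends 30
mtime at 30 (size 8, align 1) → ends 38
total 38 bytes, alignment 1
array of 8: 8 × 38 = 304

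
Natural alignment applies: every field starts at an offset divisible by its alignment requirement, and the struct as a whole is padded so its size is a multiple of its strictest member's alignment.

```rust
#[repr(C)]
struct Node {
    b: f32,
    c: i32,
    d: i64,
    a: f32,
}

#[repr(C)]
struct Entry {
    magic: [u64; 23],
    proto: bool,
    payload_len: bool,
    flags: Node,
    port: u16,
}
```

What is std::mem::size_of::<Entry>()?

224 bytes

Node: @0: b [4B, align 4] → 4; @4: c [4B, align 4] → 8; @8: d [8B, align 8] → 16; @16: a [4B, align 4] → 20; +4 tail pad (align 8); size 24, align 8
@0: magic [184B, align 8] → 184
@184: proto [1B, align 1] → 185
@185: payload_len [1B, align 1] → 186
+6 pad (align 8)
@192: flags [24B, align 8] → 216
@216: port [2B, align 2] → 218
+6 tail pad (align 8)
size 224, align 8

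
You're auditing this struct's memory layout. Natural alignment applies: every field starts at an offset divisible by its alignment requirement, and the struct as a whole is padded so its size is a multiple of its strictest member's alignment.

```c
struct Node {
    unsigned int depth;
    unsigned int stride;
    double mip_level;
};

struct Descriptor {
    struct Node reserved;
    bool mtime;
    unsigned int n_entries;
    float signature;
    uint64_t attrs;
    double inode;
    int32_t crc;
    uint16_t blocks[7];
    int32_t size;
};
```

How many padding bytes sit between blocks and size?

Node: @0: depth [4B, align 4] → 4; @4: stride [4B, align 4] → 8; @8: mip_level [8B, align 8] → 16; size 16, align 8
@0: reserved [16B, align 8] → 16
@16: mtime [1B, align 1] → 17
+3 pad (align 4)
@20: n_entries [4B, align 4] → 24
@24: signature [4B, align 4] → 28
+4 pad (align 8)
@32: attrs [8B, align 8] → 40
@40: inode [8B, align 8] → 48
@48: crc [4B, align 4] → 52
@52: blocks [14B, align 2] → 66
+2 pad (align 4)
@68: size [4B, align 4] → 72

2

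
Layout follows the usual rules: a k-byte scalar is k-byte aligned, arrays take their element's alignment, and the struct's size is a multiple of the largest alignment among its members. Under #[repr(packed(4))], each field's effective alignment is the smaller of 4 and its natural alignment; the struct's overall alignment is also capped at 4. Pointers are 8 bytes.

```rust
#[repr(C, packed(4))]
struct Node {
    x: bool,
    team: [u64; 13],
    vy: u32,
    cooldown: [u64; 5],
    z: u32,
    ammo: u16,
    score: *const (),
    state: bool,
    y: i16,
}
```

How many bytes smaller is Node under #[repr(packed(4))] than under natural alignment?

natural layout:
  @0: x [1B, align 1] → 1
  +7 pad (align 8)
  @8: team [104B, align 8] → 112
  @112: vy [4B, align 4] → 116
  +4 pad (align 8)
  @120: cooldown [40B, align 8] → 160
  @160: z [4B, align 4] → 164
  @164: ammo [2B, align 2] → 166
  +2 pad (align 8)
  @168: score [8B, align 8] → 176
  @176: state [1B, align 1] → 177
  +1 pad (align 2)
  @178: y [2B, align 2] → 180
  +4 tail pad (align 8)
  size 184, align 8
packed(4) layout:
  @0: x [1B, align 1] → 1
  +3 pad (align 4)
  @4: team [104B, align 4] → 108
  @108: vy [4B, align 4] → 112
  @112: cooldown [40B, align 4] → 152
  @152: z [4B, align 4] → 156
  @156: ammo [2B, align 2] → 158
  +2 pad (align 4)
  @160: score [8B, align 4] → 168
  @168: state [1B, align 1] → 169
  +1 pad (align 2)
  @170: y [2B, align 2] → 172
  size 172, align 4
184 − 172 = 12

12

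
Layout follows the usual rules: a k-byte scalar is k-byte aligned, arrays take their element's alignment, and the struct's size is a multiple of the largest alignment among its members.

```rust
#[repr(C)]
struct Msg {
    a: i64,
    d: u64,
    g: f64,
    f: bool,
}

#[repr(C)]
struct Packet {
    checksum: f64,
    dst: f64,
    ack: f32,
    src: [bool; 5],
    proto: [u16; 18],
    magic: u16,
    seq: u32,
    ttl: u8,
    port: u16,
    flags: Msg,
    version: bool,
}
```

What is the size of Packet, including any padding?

Msg: a at 0 (size 8, align 8) → ends 8; d at 8 (size 8, align 8) → ends 16; g at 16 (size 8, align 8) → ends 24; f at 24 (size 1, align 1) → ends 25; tail pad 7 to reach multiple of 8; total 32 bytes, alignment 8
checksum at 0 (size 8, align 8) → ends 8
dst at 8 (size 8, align 8) → ends 16
ack at 16 (size 4, align 4) → ends 20
src at 20 (size 5, align 1) → ends 25
pad 1 to align 2 for proto
proto at 26 (size 36, align 2) → ends 62
magic at 62 (size 2, align 2) → ends 64
seq at 64 (size 4, align 4) → ends 68
ttl at 68 (size 1, align 1) → ends 69
pad 1 to align 2 for port
port at 70 (size 2, align 2) → ends 72
flags at 72 (size 32, align 8) → ends 104
version at 104 (size 1, align 1) → ends 105
tail pad 7 to reach multiple of 8
total 112 bytes, alignment 8

112 bytes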